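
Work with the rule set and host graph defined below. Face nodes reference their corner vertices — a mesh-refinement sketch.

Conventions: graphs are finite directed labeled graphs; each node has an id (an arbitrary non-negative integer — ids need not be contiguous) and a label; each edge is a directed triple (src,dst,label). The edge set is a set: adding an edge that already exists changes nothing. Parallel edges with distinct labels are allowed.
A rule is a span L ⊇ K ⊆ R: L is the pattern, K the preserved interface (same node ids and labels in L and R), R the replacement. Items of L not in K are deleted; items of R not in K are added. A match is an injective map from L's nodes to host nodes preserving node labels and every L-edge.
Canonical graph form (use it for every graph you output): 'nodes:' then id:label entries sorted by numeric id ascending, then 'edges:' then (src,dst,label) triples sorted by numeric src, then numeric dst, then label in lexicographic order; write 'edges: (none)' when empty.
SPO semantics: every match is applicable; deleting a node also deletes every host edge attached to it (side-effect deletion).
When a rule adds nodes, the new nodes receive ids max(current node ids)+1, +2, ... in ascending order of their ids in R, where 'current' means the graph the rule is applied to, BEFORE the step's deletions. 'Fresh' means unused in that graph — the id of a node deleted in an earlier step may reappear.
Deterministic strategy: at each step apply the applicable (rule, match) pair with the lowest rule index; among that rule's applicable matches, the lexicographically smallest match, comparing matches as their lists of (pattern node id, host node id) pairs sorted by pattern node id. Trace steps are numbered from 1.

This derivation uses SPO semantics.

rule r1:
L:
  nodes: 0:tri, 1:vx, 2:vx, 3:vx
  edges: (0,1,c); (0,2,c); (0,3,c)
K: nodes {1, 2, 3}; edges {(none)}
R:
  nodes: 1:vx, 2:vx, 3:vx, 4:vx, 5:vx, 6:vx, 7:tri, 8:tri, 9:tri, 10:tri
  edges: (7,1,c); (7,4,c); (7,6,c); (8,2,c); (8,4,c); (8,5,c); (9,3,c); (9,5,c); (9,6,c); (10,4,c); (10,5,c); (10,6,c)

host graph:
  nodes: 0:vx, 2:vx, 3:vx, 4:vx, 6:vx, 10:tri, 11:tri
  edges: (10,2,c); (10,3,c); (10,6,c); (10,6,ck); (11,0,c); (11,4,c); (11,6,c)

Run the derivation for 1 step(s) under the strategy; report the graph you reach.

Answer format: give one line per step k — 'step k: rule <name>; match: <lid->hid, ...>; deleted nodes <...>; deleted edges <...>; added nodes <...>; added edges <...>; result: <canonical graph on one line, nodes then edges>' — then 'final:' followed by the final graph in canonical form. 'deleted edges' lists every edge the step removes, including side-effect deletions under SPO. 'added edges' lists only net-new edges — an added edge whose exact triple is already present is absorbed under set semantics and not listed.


step 1: rule r1; match: 0->10, 1->2, 2->3, 3->6; deleted nodes 10; deleted edges (10,2,c); (10,3,c); (10,6,c); (10,6,ck); added nodes 12, 13, 14, 15, 16, 17, 18; added edges (15,2,c); (15,12,c); (15,14,c); (16,3,c); (16,12,c); (16,13,c); (17,6,c); (17,13,c); (17,14,c); (18,12,c); (18,13,c); (18,14,c); result: nodes: 0:vx, 2:vx, 3:vx, 4:vx, 6:vx, 11:tri, 12:vx, 13:vx, 14:vx, 15:tri, 16:tri, 17:tri, 18:tri edges: (11,0,c); (11,4,c); (11,6,c); (15,2,c); (15,12,c); (15,14,c); (16,3,c); (16,12,c); (16,13,c); (17,6,c); (17,13,c); (17,14,c); (18,12,c); (18,13,c); (18,14,c)
final:
nodes: 0:vx, 2:vx, 3:vx, 4:vx, 6:vx, 11:tri, 12:vx, 13:vx, 14:vx, 15:tri, 16:tri, 17:tri, 18:tri
edges: (11,0,c); (11,4,c); (11,6,c); (15,2,c); (15,12,c); (15,14,c); (16,3,c); (16,12,c); (16,13,c); (17,6,c); (17,13,c); (17,14,c); (18,12,c); (18,13,c); (18,14,c)


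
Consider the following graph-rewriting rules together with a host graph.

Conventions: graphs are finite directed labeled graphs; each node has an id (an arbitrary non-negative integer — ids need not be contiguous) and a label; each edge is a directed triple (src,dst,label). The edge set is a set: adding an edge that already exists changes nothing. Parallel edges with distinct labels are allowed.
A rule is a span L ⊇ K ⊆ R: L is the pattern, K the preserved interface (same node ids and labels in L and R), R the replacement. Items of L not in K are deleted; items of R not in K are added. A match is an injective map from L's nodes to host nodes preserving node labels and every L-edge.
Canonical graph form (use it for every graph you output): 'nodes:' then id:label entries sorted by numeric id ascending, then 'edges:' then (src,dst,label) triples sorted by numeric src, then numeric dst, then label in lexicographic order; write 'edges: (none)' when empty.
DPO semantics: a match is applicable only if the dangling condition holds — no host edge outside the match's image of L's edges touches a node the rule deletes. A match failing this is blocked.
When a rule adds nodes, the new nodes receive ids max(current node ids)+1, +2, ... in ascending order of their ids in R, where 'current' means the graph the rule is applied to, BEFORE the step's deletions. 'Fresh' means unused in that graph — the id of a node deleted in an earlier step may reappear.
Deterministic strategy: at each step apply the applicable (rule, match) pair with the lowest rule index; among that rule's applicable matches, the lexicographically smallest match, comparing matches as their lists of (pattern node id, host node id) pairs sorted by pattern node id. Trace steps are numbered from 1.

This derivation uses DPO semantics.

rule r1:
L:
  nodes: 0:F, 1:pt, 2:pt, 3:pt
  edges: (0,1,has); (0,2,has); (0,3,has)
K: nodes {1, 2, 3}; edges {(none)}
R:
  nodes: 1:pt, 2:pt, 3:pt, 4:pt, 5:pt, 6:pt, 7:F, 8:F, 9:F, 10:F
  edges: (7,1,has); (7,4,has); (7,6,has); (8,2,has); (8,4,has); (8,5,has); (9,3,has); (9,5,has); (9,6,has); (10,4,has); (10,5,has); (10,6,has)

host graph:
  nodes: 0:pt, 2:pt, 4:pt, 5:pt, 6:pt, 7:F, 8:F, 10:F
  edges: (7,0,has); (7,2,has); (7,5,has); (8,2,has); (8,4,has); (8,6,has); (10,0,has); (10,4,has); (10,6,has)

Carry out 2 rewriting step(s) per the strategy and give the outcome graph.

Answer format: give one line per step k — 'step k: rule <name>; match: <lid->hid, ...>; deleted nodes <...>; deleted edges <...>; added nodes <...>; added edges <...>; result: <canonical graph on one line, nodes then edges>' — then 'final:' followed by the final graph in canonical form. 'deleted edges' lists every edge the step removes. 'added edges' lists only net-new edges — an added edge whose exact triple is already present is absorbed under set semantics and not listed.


step 1: rule r1; match: 0->7, 1->0, 2->2, 3->5; deleted nodes 7; deleted edges (7,0,has); (7,2,has); (7,5,has); added nodes 11, 12, 13, 14, 15, 16, 17; added edges (14,0,has); (14,11,has); (14,13,has); (15,2,has); (15,11,has); (15,12,has); (16,5,has); (16,12,has); (16,13,has); (17,11,has); (17,12,has); (17,13,has); result: nodes: 0:pt, 2:pt, 4:pt, 5:pt, 6:pt, 8:F, 10:F, 11:pt, 12:pt, 13:pt, 14:F, 15:F, 16:F, 17:F edges: (8,2,has); (8,4,has); (8,6,has); (10,0,has); (10,4,has); (10,6,has); (14,0,has); (14,11,has); (14,13,has); (15,2,has); (15,11,has); (15,12,has); (16,5,has); (16,12,has); (16,13,has); (17,11,has); (17,12,has); (17,13,has)
step 2: rule r1; match: 0->8, 1->2, 2->4, 3->6; deleted nodes 8; deleted edges (8,2,has); (8,4,has); (8,6,has); added nodes 18, 19, 20, 21, 22, 23, 24; added edges (21,2,has); (21,18,has); (21,20,has); (22,4,has); (22,18,has); (22,19,has); (23,6,has); (23,19,has); (23,20,has); (24,18,has); (24,19,has); (24,20,has); result: nodes: 0:pt, 2:pt, 4:pt, 5:pt, 6:pt, 10:F, 11:pt, 12:pt, 13:pt, 14:F, 15:F, 16:F, 17:F, 18:pt, 19:pt, 20:pt, 21:F, 22:F, 23:F, 24:F edges: (10,0,has); (10,4,has); (10,6,has); (14,0,has); (14,11,has); (14,13,has); (15,2,has); (15,11,has); (15,12,has); (16,5,has); (16,12,has); (16,13,has); (17,11,has); (17,12,has); (17,13,has); (21,2,has); (21,18,has); (21,20,has); (22,4,has); (22,18,has); (22,19,has); (23,6,has); (23,19,has); (23,20,has); (24,18,has); (24,19,has); (24,20,has)
final:
nodes: 0:pt, 2:pt, 4:pt, 5:pt, 6:pt, 10:F, 11:pt, 12:pt, 13:pt, 14:F, 15:F, 16:F, 17:F, 18:pt, 19:pt, 20:pt, 21:F, 22:F, 23:F, 24:F
edges: (10,0,has); (10,4,has); (10,6,has); (14,0,has); (14,11,has); (14,13,has); (15,2,has); (15,11,has); (15,12,has); (16,5,has); (16,12,has); (16,13,has); (17,11,has); (17,12,has); (17,13,has); (21,2,has); (21,18,has); (21,20,has); (22,4,has); (22,18,has); (22,19,has); (23,6,has); (23,19,has); (23,20,has); (24,18,has); (24,19,has); (24,20,has)


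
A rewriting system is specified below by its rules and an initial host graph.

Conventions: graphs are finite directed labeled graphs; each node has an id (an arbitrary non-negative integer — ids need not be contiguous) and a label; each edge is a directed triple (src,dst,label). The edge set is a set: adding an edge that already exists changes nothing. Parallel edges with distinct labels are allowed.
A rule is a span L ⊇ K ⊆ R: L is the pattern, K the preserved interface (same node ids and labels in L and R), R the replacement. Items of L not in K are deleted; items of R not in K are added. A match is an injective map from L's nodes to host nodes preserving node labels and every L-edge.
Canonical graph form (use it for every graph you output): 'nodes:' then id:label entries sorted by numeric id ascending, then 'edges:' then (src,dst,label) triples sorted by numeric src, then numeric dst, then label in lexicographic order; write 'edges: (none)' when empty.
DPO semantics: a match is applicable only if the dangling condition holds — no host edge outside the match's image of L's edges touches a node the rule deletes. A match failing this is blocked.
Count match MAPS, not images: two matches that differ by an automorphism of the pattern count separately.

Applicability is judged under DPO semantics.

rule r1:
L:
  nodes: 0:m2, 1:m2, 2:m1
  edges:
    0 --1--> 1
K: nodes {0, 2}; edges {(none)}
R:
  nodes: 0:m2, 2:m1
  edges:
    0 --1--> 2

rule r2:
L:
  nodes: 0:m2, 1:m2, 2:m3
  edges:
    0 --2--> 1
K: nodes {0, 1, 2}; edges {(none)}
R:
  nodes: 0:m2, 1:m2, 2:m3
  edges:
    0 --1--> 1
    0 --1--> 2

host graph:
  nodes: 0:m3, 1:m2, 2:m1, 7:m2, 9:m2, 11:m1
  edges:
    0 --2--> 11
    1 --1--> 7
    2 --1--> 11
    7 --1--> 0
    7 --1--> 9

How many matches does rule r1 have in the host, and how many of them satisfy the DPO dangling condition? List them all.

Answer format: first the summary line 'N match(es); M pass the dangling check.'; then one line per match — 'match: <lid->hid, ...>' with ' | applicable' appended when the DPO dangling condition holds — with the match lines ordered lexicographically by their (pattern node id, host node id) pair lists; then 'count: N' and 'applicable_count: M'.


4 match(es); 2 pass the dangling check.
match: 0->1, 1->7, 2->2
match: 0->1, 1->7, 2->11
match: 0->7, 1->9, 2->2 | applicable
match: 0->7, 1->9, 2->11 | applicable
count: 4
applicable_count: 2


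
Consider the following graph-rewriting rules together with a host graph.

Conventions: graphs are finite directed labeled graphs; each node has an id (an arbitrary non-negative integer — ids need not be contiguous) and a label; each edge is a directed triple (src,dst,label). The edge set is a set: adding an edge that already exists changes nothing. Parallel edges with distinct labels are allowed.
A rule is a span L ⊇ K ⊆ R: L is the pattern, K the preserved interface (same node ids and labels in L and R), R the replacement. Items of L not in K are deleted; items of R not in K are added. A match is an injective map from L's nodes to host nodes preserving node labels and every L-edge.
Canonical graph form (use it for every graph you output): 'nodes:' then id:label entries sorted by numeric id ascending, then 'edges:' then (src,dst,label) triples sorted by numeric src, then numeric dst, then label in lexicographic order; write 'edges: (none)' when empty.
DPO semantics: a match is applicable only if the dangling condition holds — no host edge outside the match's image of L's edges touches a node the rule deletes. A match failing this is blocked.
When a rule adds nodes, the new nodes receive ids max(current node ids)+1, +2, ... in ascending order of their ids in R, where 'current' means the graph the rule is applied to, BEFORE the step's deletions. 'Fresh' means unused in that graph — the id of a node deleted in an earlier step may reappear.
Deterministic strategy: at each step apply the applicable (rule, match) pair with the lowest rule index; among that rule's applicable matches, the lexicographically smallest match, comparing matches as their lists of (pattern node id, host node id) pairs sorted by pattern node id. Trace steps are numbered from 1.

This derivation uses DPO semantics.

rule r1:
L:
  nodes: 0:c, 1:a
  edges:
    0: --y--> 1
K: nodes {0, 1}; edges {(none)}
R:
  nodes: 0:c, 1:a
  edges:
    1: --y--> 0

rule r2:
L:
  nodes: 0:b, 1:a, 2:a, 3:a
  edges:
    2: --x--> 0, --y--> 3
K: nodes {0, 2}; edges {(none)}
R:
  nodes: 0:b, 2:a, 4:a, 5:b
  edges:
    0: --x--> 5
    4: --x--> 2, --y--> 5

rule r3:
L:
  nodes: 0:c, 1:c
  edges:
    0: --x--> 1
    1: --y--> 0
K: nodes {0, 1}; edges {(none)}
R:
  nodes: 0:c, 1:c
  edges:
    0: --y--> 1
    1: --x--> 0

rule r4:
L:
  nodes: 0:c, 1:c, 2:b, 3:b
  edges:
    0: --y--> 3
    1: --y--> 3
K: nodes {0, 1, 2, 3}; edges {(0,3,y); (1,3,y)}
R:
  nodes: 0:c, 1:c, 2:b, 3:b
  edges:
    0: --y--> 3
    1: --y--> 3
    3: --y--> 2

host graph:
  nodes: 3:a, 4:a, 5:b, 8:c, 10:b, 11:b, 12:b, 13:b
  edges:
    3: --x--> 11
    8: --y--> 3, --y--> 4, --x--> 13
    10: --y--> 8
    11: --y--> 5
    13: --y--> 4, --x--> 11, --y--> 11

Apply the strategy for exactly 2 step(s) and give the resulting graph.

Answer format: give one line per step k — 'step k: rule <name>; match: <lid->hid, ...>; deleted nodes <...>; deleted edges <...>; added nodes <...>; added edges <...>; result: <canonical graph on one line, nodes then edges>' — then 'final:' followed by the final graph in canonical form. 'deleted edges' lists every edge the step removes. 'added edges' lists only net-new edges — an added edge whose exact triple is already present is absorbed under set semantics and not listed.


step 1: rule r1; match: 0->8, 1->3; deleted nodes (none); deleted edges (8,3,y); added nodes (none); added edges (3,8,y); result: nodes: 3:a, 4:a, 5:b, 8:c, 10:b, 11:b, 12:b, 13:b edges: (3,8,y); (3,11,x); (8,4,y); (8,13,x); (10,8,y); (11,5,y); (13,4,y); (13,11,x); (13,11,y)
step 2: rule r1; match: 0->8, 1->4; deleted nodes (none); deleted edges (8,4,y); added nodes (none); added edges (4,8,y); result: nodes: 3:a, 4:a, 5:b, 8:c, 10:b, 11:b, 12:b, 13:b edges: (3,8,y); (3,11,x); (4,8,y); (8,13,x); (10,8,y); (11,5,y); (13,4,y); (13,11,x); (13,11,y)
final:
nodes: 3:a, 4:a, 5:b, 8:c, 10:b, 11:b, 12:b, 13:b
edges: (3,8,y); (3,11,x); (4,8,y); (8,13,x); (10,8,y); (11,5,y); (13,4,y); (13,11,x); (13,11,y)


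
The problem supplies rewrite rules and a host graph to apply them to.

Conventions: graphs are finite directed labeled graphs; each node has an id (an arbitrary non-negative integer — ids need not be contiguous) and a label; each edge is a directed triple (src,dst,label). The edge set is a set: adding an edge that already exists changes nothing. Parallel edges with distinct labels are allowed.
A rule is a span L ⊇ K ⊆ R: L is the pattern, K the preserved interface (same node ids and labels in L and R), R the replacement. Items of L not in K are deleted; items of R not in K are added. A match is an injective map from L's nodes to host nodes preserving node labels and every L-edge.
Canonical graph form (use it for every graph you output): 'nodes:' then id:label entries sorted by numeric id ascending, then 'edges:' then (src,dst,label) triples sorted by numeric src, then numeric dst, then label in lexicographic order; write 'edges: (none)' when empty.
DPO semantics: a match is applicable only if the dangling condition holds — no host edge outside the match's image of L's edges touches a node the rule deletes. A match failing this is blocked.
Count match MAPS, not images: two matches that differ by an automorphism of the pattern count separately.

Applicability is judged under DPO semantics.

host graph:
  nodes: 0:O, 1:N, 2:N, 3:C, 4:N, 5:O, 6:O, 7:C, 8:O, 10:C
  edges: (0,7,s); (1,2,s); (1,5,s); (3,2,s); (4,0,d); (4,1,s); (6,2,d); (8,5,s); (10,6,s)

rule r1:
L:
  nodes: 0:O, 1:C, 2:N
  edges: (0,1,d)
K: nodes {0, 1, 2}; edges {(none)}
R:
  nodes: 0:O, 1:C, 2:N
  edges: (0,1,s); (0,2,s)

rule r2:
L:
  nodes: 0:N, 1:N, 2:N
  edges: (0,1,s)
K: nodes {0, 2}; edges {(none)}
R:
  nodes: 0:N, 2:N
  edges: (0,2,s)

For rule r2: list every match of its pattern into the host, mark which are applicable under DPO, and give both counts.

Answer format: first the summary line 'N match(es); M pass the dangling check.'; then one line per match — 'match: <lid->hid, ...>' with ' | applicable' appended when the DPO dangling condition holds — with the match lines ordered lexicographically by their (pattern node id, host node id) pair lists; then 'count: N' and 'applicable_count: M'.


2 match(es); 0 pass the dangling check.
match: 0->1, 1->2, 2->4
match: 0->4, 1->1, 2->2
count: 2
applicable_count: 0


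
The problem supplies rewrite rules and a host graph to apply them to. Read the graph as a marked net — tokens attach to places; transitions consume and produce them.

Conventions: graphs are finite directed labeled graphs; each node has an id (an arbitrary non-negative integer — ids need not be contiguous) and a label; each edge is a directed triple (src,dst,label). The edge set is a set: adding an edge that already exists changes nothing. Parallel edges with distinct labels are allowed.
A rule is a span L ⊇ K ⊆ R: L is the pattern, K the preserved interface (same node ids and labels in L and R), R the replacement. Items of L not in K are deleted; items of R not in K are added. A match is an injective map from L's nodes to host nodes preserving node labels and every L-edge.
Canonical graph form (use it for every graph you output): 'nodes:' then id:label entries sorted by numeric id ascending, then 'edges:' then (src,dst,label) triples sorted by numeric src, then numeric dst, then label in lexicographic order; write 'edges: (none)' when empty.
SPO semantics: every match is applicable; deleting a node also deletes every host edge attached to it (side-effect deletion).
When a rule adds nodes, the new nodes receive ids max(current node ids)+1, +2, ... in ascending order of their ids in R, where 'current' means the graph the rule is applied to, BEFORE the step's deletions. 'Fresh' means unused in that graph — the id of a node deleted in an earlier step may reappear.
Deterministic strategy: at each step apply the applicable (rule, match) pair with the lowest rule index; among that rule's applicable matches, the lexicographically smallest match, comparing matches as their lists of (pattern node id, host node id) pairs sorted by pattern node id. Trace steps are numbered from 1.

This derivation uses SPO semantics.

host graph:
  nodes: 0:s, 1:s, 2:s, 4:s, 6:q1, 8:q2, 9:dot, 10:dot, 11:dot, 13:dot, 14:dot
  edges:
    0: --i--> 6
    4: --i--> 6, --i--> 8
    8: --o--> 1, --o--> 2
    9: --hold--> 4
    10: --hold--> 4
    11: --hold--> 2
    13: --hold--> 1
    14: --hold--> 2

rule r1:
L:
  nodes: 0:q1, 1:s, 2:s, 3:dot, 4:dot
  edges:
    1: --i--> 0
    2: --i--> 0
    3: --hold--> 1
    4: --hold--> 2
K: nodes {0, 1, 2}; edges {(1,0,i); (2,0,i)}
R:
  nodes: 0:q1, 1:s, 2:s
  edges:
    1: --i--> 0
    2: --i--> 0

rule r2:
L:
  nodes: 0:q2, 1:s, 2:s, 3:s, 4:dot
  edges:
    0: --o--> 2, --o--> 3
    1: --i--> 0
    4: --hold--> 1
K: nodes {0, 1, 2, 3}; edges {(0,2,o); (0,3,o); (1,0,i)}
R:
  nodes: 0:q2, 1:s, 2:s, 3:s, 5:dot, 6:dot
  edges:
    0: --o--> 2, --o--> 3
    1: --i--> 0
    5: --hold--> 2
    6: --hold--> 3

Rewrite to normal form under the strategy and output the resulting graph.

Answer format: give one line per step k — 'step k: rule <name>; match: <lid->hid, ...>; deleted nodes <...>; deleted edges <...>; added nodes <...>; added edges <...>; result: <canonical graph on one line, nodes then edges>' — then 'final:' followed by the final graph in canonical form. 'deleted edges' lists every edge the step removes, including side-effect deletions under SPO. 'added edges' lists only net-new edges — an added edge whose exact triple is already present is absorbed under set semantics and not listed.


step 1: rule r2; match: 0->8, 1->4, 2->1, 3->2, 4->9; deleted nodes 9; deleted edges (9,4,hold); added nodes 15, 16; added edges (15,1,hold); (16,2,hold); result: nodes: 0:s, 1:s, 2:s, 4:s, 6:q1, 8:q2, 10:dot, 11:dot, 13:dot, 14:dot, 15:dot, 16:dot edges: (0,6,i); (4,6,i); (4,8,i); (8,1,o); (8,2,o); (10,4,hold); (11,2,hold); (13,1,hold); (14,2,hold); (15,1,hold); (16,2,hold)
step 2: rule r2; match: 0->8, 1->4, 2->1, 3->2, 4->10; deleted nodes 10; deleted edges (10,4,hold); added nodes 17, 18; added edges (17,1,hold); (18,2,hold); result: nodes: 0:s, 1:s, 2:s, 4:s, 6:q1, 8:q2, 11:dot, 13:dot, 14:dot, 15:dot, 16:dot, 17:dot, 18:dot edges: (0,6,i); (4,6,i); (4,8,i); (8,1,o); (8,2,o); (11,2,hold); (13,1,hold); (14,2,hold); (15,1,hold); (16,2,hold); (17,1,hold); (18,2,hold)
final:
nodes: 0:s, 1:s, 2:s, 4:s, 6:q1, 8:q2, 11:dot, 13:dot, 14:dot, 15:dot, 16:dot, 17:dot, 18:dot
edges: (0,6,i); (4,6,i); (4,8,i); (8,1,o); (8,2,o); (11,2,hold); (13,1,hold); (14,2,hold); (15,1,hold); (16,2,hold); (17,1,hold); (18,2,hold)


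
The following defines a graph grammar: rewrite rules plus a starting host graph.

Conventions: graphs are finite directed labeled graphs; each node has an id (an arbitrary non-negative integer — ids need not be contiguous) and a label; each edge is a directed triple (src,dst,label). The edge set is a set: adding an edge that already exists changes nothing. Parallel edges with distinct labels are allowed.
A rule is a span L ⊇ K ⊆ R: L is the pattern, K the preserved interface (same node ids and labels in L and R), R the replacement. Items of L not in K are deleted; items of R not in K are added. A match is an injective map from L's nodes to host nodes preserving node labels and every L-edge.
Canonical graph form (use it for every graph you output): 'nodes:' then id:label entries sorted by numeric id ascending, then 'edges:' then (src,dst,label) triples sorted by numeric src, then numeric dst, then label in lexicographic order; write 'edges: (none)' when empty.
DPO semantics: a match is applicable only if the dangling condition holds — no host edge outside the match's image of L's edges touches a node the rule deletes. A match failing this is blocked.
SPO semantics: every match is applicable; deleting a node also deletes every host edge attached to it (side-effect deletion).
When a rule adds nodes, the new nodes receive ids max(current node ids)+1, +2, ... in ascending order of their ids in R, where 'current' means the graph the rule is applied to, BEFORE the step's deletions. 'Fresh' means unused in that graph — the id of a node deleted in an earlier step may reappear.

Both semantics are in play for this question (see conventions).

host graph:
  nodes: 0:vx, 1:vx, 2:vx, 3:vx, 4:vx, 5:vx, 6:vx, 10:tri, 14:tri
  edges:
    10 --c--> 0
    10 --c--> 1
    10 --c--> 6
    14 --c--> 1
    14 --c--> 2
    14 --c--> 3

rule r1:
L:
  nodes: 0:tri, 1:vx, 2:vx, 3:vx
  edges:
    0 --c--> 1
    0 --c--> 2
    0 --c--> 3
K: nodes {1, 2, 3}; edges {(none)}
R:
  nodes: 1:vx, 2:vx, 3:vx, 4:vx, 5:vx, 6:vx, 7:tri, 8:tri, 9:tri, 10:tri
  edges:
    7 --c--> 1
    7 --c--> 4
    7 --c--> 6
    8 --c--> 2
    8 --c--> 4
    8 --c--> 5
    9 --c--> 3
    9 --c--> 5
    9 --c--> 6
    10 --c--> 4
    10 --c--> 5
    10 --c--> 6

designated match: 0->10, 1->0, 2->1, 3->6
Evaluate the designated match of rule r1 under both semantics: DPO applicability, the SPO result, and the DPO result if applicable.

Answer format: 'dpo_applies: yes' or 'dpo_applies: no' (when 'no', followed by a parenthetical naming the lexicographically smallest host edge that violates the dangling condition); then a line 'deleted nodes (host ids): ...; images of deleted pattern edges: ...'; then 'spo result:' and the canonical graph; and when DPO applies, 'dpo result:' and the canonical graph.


dpo_applies: yes
deleted nodes (host ids): 10; images of deleted pattern edges: (10,0,c); (10,1,c); (10,6,c)
spo result:
nodes: 0:vx, 1:vx, 2:vx, 3:vx, 4:vx, 5:vx, 6:vx, 14:tri, 15:vx, 16:vx, 17:vx, 18:tri, 19:tri, 20:tri, 21:tri
edges: (14,1,c); (14,2,c); (14,3,c); (18,0,c); (18,15,c); (18,17,c); (19,1,c); (19,15,c); (19,16,c); (20,6,c); (20,16,c); (20,17,c); (21,15,c); (21,16,c); (21,17,c)
dpo result:
nodes: 0:vx, 1:vx, 2:vx, 3:vx, 4:vx, 5:vx, 6:vx, 14:tri, 15:vx, 16:vx, 17:vx, 18:tri, 19:tri, 20:tri, 21:tri
edges: (14,1,c); (14,2,c); (14,3,c); (18,0,c); (18,15,c); (18,17,c); (19,1,c); (19,15,c); (19,16,c); (20,6,c); (20,16,c); (20,17,c); (21,15,c); (21,16,c); (21,17,c)


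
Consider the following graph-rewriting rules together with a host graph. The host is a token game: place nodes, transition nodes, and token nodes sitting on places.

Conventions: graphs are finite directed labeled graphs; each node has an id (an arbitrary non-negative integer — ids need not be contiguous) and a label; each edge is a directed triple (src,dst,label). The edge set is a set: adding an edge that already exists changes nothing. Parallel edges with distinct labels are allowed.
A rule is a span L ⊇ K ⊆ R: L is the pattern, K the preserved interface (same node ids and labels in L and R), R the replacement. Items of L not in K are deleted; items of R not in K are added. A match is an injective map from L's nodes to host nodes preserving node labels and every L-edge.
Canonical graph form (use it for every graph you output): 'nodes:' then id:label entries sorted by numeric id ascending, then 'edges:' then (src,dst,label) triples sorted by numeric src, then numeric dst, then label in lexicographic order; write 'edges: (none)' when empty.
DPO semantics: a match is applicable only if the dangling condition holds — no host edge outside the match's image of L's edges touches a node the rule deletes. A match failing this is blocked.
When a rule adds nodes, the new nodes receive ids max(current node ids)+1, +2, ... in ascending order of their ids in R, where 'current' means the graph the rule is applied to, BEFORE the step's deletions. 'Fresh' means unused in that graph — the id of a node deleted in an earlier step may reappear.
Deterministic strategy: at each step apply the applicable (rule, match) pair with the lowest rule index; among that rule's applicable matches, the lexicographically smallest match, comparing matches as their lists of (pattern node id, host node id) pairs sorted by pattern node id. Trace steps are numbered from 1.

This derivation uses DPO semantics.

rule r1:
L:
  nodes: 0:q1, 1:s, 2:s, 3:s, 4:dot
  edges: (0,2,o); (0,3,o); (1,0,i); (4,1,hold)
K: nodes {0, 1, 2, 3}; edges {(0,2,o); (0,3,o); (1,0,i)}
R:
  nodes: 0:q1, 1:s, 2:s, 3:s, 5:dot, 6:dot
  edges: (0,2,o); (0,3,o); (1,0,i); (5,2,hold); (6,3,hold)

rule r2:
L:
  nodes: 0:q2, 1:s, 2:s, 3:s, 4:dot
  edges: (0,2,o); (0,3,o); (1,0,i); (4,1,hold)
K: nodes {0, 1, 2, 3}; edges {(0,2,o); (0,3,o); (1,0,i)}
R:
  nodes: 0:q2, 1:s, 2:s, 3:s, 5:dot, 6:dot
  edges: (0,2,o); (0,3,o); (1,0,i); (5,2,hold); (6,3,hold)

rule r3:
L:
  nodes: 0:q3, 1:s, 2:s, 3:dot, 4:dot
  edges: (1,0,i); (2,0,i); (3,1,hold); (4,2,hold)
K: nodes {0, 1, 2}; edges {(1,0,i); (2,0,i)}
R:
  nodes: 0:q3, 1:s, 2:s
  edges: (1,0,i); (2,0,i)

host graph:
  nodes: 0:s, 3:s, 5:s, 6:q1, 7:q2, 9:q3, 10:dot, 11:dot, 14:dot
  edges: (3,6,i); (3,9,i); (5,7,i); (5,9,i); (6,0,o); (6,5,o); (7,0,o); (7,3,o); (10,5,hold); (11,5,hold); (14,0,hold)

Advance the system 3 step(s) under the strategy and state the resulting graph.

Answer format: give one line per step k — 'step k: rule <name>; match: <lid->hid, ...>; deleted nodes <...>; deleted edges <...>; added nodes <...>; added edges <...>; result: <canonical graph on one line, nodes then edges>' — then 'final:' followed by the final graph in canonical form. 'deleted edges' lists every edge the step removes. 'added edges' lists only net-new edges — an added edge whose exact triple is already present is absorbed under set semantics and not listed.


step 1: rule r2; match: 0->7, 1->5, 2->0, 3->3, 4->10; deleted nodes 10; deleted edges (10,5,hold); added nodes 15, 16; added edges (15,0,hold); (16,3,hold); result: nodes: 0:s, 3:s, 5:s, 6:q1, 7:q2, 9:q3, 11:dot, 14:dot, 15:dot, 16:dot edges: (3,6,i); (3,9,i); (5,7,i); (5,9,i); (6,0,o); (6,5,o); (7,0,o); (7,3,o); (11,5,hold); (14,0,hold); (15,0,hold); (16,3,hold)
step 2: rule r1; match: 0->6, 1->3, 2->0, 3->5, 4->16; deleted nodes 16; deleted edges (16,3,hold); added nodes 17, 18; added edges (17,0,hold); (18,5,hold); result: nodes: 0:s, 3:s, 5:s, 6:q1, 7:q2, 9:q3, 11:dot, 14:dot, 15:dot, 17:dot, 18:dot edges: (3,6,i); (3,9,i); (5,7,i); (5,9,i); (6,0,o); (6,5,o); (7,0,o); (7,3,o); (11,5,hold); (14,0,hold); (15,0,hold); (17,0,hold); (18,5,hold)
step 3: rule r2; match: 0->7, 1->5, 2->0, 3->3, 4->11; deleted nodes 11; deleted edges (11,5,hold); added nodes 19, 20; added edges (19,0,hold); (20,3,hold); result: nodes: 0:s, 3:s, 5:s, 6:q1, 7:q2, 9:q3, 14:dot, 15:dot, 17:dot, 18:dot, 19:dot, 20:dot edges: (3,6,i); (3,9,i); (5,7,i); (5,9,i); (6,0,o); (6,5,o); (7,0,o); (7,3,o); (14,0,hold); (15,0,hold); (17,0,hold); (18,5,hold); (19,0,hold); (20,3,hold)
final:
nodes: 0:s, 3:s, 5:s, 6:q1, 7:q2, 9:q3, 14:dot, 15:dot, 17:dot, 18:dot, 19:dot, 20:dot
edges: (3,6,i); (3,9,i); (5,7,i); (5,9,i); (6,0,o); (6,5,o); (7,0,o); (7,3,o); (14,0,hold); (15,0,hold); (17,0,hold); (18,5,hold); (19,0,hold); (20,3,hold)


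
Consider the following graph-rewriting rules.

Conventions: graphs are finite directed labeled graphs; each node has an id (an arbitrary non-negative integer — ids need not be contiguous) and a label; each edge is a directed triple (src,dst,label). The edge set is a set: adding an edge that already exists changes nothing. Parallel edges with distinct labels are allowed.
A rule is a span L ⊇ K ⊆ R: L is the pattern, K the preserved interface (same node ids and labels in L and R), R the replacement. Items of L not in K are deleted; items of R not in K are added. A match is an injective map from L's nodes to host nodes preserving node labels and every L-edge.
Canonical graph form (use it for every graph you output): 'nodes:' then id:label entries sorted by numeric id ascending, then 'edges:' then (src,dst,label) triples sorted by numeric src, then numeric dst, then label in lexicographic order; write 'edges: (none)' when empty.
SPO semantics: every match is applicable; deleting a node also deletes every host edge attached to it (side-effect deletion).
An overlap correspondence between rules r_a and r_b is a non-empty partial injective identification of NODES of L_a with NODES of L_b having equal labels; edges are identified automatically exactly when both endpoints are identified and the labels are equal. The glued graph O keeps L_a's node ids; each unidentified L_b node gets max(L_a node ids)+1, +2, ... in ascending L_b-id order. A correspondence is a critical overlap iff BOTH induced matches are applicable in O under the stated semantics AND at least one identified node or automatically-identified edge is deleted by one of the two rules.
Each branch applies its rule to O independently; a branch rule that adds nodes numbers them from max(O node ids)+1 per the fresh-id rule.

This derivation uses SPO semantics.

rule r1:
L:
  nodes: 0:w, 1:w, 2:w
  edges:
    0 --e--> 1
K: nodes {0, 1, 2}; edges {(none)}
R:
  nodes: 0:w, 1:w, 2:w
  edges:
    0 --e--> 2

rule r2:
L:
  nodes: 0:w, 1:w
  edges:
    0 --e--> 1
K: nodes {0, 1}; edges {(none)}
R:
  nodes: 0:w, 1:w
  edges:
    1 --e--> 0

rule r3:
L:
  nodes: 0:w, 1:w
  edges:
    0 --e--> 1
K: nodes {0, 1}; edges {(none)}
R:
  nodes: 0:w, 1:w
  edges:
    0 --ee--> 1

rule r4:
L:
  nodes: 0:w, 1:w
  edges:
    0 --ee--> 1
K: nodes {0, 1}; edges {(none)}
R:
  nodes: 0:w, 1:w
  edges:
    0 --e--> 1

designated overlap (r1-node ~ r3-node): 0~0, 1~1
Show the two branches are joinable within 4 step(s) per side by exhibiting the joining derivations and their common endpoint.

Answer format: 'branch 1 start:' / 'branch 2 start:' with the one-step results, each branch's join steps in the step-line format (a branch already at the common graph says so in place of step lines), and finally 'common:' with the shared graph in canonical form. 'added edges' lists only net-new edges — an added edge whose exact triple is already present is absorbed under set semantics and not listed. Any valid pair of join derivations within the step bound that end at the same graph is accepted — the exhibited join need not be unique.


branch 1 start:
nodes: 0:w, 1:w, 2:w
edges: (0,2,e)
branch 2 start:
nodes: 0:w, 1:w, 2:w
edges: (0,1,ee)
branch 1 step 1: rule r1; match: 0->0, 1->2, 2->1; deleted nodes (none); deleted edges (0,2,e); added nodes (none); added edges (0,1,e); result: nodes: 0:w, 1:w, 2:w edges: (0,1,e)
branch 2 step 1: rule r4; match: 0->0, 1->1; deleted nodes (none); deleted edges (0,1,ee); added nodes (none); added edges (0,1,e); result: nodes: 0:w, 1:w, 2:w edges: (0,1,e)
common:
nodes: 0:w, 1:w, 2:w
edges: (0,1,e)


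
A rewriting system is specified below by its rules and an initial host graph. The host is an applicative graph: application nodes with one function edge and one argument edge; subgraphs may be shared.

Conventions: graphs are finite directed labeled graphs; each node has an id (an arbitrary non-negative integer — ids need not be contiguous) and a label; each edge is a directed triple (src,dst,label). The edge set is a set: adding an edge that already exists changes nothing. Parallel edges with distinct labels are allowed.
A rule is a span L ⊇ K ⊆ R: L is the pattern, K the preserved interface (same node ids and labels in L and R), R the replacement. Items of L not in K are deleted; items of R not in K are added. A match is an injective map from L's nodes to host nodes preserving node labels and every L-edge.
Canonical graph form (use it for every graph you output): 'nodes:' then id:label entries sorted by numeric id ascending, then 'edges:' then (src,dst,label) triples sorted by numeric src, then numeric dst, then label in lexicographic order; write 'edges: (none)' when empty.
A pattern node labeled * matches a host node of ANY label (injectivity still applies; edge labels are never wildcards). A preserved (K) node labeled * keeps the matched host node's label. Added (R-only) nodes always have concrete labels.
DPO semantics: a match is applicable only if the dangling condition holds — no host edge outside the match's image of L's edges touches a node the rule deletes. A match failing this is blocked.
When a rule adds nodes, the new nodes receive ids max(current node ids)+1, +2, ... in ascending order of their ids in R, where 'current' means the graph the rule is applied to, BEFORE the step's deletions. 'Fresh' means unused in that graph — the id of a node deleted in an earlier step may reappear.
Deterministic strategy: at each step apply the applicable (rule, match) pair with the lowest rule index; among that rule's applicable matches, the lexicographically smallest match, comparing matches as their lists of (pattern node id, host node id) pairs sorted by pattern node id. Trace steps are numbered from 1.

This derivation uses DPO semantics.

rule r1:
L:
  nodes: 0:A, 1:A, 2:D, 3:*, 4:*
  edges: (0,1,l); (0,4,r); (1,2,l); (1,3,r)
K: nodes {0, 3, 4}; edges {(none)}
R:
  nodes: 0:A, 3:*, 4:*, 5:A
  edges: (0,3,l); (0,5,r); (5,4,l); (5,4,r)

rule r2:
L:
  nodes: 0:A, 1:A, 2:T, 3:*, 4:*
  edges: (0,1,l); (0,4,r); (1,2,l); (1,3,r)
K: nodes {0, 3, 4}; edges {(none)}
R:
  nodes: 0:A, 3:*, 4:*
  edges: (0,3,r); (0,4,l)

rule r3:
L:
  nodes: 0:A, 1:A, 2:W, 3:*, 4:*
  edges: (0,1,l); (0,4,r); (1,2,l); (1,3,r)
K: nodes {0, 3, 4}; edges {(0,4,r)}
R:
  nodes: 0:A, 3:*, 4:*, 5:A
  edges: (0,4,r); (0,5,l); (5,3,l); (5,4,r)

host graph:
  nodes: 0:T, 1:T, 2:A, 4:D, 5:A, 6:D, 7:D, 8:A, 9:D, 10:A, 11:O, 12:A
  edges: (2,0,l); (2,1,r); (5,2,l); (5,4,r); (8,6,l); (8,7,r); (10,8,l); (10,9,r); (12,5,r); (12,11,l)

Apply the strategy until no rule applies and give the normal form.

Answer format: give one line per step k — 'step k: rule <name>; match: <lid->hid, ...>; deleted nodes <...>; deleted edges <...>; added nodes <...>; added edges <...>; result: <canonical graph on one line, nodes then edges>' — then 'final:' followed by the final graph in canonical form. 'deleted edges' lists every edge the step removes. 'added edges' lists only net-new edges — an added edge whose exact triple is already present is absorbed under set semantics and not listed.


step 1: rule r1; match: 0->10, 1->8, 2->6, 3->7, 4->9; deleted nodes 6, 8; deleted edges (8,6,l); (8,7,r); (10,8,l); (10,9,r); added nodes 13; added edges (10,7,l); (10,13,r); (13,9,l); (13,9,r); result: nodes: 0:T, 1:T, 2:A, 4:D, 5:A, 7:D, 9:D, 10:A, 11:O, 12:A, 13:A edges: (2,0,l); (2,1,r); (5,2,l); (5,4,r); (10,7,l); (10,13,r); (12,5,r); (12,11,l); (13,9,l); (13,9,r)
step 2: rule r2; match: 0->5, 1->2, 2->0, 3->1, 4->4; deleted nodes 0, 2; deleted edges (2,0,l); (2,1,r); (5,2,l); (5,4,r); added nodes (none); added edges (5,1,r); (5,4,l); result: nodes: 1:T, 4:D, 5:A, 7:D, 9:D, 10:A, 11:O, 12:A, 13:A edges: (5,1,r); (5,4,l); (10,7,l); (10,13,r); (12,5,r); (12,11,l); (13,9,l); (13,9,r)
final:
nodes: 1:T, 4:D, 5:A, 7:D, 9:D, 10:A, 11:O, 12:A, 13:A
edges: (5,1,r); (5,4,l); (10,7,l); (10,13,r); (12,5,r); (12,11,l); (13,9,l); (13,9,r)


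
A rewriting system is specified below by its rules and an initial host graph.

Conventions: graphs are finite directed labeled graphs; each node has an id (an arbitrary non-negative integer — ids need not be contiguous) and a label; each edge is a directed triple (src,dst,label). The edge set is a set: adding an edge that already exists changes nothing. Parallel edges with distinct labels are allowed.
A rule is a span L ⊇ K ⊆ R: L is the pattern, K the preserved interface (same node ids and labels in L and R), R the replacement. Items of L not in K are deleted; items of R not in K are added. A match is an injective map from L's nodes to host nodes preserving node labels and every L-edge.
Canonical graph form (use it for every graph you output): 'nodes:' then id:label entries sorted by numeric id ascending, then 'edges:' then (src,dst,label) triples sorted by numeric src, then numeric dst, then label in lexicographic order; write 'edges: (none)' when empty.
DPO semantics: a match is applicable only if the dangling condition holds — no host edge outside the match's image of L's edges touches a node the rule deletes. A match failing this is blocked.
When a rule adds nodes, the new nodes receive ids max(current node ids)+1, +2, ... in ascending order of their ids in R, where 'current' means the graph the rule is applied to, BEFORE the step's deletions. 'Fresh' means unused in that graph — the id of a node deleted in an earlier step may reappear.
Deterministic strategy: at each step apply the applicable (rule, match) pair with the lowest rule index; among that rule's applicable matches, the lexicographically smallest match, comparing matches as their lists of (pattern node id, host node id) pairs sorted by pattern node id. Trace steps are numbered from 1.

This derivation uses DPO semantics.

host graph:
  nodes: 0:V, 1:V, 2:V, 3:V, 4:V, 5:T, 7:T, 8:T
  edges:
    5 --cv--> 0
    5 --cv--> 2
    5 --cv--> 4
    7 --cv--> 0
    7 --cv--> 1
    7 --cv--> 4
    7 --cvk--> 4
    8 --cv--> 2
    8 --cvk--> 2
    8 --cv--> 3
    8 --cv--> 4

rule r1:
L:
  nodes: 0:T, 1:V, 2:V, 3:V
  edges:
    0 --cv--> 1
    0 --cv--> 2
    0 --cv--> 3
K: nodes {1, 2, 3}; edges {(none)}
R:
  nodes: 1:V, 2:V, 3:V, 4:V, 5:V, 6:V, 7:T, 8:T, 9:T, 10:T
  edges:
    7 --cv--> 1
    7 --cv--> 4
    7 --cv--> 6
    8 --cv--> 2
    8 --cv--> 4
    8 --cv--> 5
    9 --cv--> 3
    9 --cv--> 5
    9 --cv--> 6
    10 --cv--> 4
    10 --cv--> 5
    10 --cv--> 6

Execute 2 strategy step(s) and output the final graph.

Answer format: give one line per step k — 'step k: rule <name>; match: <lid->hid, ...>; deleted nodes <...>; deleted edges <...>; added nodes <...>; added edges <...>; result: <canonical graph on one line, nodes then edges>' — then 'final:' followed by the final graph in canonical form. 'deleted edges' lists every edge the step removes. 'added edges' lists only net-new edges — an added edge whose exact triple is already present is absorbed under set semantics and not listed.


step 1: rule r1; match: 0->5, 1->0, 2->2, 3->4; deleted nodes 5; deleted edges (5,0,cv); (5,2,cv); (5,4,cv); added nodes 9, 10, 11, 12, 13, 14, 15; added edges (12,0,cv); (12,9,cv); (12,11,cv); (13,2,cv); (13,9,cv); (13,10,cv); (14,4,cv); (14,10,cv); (14,11,cv); (15,9,cv); (15,10,cv); (15,11,cv); result: nodes: 0:V, 1:V, 2:V, 3:V, 4:V, 7:T, 8:T, 9:V, 10:V, 11:V, 12:T, 13:T, 14:T, 15:T edges: (7,0,cv); (7,1,cv); (7,4,cv); (7,4,cvk); (8,2,cv); (8,2,cvk); (8,3,cv); (8,4,cv); (12,0,cv); (12,9,cv); (12,11,cv); (13,2,cv); (13,9,cv); (13,10,cv); (14,4,cv); (14,10,cv); (14,11,cv); (15,9,cv); (15,10,cv); (15,11,cv)
step 2: rule r1; match: 0->12, 1->0, 2->9, 3->11; deleted nodes 12; deleted edges (12,0,cv); (12,9,cv); (12,11,cv); added nodes 16, 17, 18, 19, 20, 21, 22; added edges (19,0,cv); (19,16,cv); (19,18,cv); (20,9,cv); (20,16,cv); (20,17,cv); (21,11,cv); (21,17,cv); (21,18,cv); (22,16,cv); (22,17,cv); (22,18,cv); result: nodes: 0:V, 1:V, 2:V, 3:V, 4:V, 7:T, 8:T, 9:V, 10:V, 11:V, 13:T, 14:T, 15:T, 16:V, 17:V, 18:V, 19:T, 20:T, 21:T, 22:T edges: (7,0,cv); (7,1,cv); (7,4,cv); (7,4,cvk); (8,2,cv); (8,2,cvk); (8,3,cv); (8,4,cv); (13,2,cv); (13,9,cv); (13,10,cv); (14,4,cv); (14,10,cv); (14,11,cv); (15,9,cv); (15,10,cv); (15,11,cv); (19,0,cv); (19,16,cv); (19,18,cv); (20,9,cv); (20,16,cv); (20,17,cv); (21,11,cv); (21,17,cv); (21,18,cv); (22,16,cv); (22,17,cv); (22,18,cv)
final:
nodes: 0:V, 1:V, 2:V, 3:V, 4:V, 7:T, 8:T, 9:V, 10:V, 11:V, 13:T, 14:T, 15:T, 16:V, 17:V, 18:V, 19:T, 20:T, 21:T, 22:T
edges: (7,0,cv); (7,1,cv); (7,4,cv); (7,4,cvk); (8,2,cv); (8,2,cvk); (8,3,cv); (8,4,cv); (13,2,cv); (13,9,cv); (13,10,cv); (14,4,cv); (14,10,cv); (14,11,cv); (15,9,cv); (15,10,cv); (15,11,cv); (19,0,cv); (19,16,cv); (19,18,cv); (20,9,cv); (20,16,cv); (20,17,cv); (21,11,cv); (21,17,cv); (21,18,cv); (22,16,cv); (22,17,cv); (22,18,cv)
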